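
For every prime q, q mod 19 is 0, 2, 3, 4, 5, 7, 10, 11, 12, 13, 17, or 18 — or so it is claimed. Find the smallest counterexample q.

The first 14 eligible values, up to q = 43, all satisfy the conclusion.
q = 47: 47 mod 19 = 9 — not in {0, 2, 3, 4, 5, 7, 10, 11, 12, 13, 17, 18}.
Hence q = 47 is a counterexample.

q = 47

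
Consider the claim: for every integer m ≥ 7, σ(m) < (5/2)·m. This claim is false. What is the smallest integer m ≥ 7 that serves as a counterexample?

m = 24

The first 17 eligible values, up to m = 23, all satisfy the conclusion.
m = 24: σ(24) = 60; 60 ≥ 60.
Hence m = 24 is a counterexample.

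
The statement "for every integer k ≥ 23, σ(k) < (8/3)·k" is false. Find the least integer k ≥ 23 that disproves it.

k = 60

We need the least integer k ≥ 23 for which the claim fails.
The first 37 eligible values, up to k = 59, all satisfy the conclusion.
k = 60: σ(60) = 168; 168 ≥ 160.
Thus k = 60 disproves the claim, and no smaller k works.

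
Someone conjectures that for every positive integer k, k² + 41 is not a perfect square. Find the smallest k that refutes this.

We need the least positive integer k for which k² + 41 is a perfect square.
The first 19 eligible values, up to k = 19, all satisfy the conclusion.
k = 20: 20² + 41 = 441 = 21², a perfect square.

k = 20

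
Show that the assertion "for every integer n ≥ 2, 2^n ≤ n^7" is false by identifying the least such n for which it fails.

n = 37

Check each integer n ≥ 2 in order until 2^n > n^7.
The first 35 eligible values, up to n = 36, all satisfy the conclusion.
n = 37: 2^n = 137438953472 and n^7 = 94931877133, so 137438953472 > 94931877133.
So n = 37 is the smallest counterexample.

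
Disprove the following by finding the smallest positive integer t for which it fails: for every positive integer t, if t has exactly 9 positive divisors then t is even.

We need the least positive integer t for which t has exactly 9 positive divisors but t is odd.
t = 36: divisors of 36: 9 divisors; 36 is even.
t = 100: divisors of 100: 9 divisors; 100 is even.
t = 196: divisors of 196: 9 divisors; 196 is even.
t = 225: divisors of 225: 9 divisors; 225 is odd.
Thus t = 225 disproves the claim, and no smaller t works.

t = 225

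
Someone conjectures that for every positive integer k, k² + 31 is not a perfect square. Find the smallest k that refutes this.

A counterexample is any positive integer k such that k² + 31 is a perfect square; we check each in order.
For k = 1, 2, 3, 4, …, 12, 13, 14 the conclusion holds.
k = 15: 15² + 31 = 256 = 16², a perfect square.
Hence k = 15 is a counterexample.

k = 15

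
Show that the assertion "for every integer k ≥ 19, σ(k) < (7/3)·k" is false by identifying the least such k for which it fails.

k = 24

Check each integer k ≥ 19 in order until the claim fails.
The first 5 eligible values, up to k = 23, all satisfy the conclusion.
k = 24: σ(24) = 60; 60 ≥ 56.
Hence k = 24 is a counterexample.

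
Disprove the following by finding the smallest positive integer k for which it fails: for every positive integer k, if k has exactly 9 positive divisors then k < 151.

k = 196

A counterexample is any positive integer k such that k has exactly 9 positive divisors but the claim fails; we check each in order.
For k = 36, 100 the conclusion holds.
k = 196: τ(196) = 9; 196 ≥ 151.
Hence k = 196 is a counterexample.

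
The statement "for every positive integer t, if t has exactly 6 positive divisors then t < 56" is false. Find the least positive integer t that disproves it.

We need the least positive integer t for which t has exactly 6 positive divisors but the claim fails.
The first 9 eligible values, up to t = 52, all satisfy the conclusion.
t = 63: τ(63) = 6; 63 ≥ 56.
Hence t = 63 is a counterexample.

t = 63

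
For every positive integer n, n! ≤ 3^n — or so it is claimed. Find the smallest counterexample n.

n = 7

For n = 1, 2, 3, 4, 5, 6 the conclusion holds.
n = 7: n! = 5040 and 3^n = 2187, so 5040 > 2187.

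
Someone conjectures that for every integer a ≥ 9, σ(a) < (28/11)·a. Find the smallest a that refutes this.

A counterexample is any integer a ≥ 9 such that the claim fails; we check each in order.
For a = 9, 10, 11, 12, …, 45, 46, 47 the conclusion holds.
a = 48: σ(48) = 124; 124 ≥ 1344/11.

a = 48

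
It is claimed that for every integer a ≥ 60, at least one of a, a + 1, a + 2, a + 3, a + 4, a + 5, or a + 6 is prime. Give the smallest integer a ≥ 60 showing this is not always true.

For a = 60, 61, 62, 63, …, 87, 88, 89 the conclusion holds.
a = 90: 90 = 2 × 45; 91 = 7 × 13; 92 = 2 × 46; 93 = 3 × 31; 94 = 2 × 47; 95 = 5 × 19; 96 = 2 × 48 — all composite.
So a = 90 is the smallest counterexample.

a = 90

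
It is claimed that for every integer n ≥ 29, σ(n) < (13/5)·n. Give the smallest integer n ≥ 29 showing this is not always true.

The first 31 eligible values, up to n = 59, all satisfy the conclusion.
n = 60: σ(60) = 168; 168 ≥ 156.

n = 60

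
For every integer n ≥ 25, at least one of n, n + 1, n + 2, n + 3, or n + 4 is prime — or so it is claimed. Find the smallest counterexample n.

We need the least integer n ≥ 25 for which n, n + 1, n + 2, n + 3, n + 4 are all composite.
The first 7 eligible values, up to n = 31, all satisfy the conclusion.
n = 32: 32 = 2 × 16; 33 = 3 × 11; 34 = 2 × 17; 35 = 5 × 7; 36 = 2 × 18 — all composite.

n = 32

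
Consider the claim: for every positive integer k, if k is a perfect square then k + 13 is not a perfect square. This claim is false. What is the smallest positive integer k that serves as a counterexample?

Check each positive integer k in order until k is a perfect square but k + 13 is a perfect square.
The first 5 eligible values, up to k = 25, all satisfy the conclusion.
k = 36: 36 = 6² and 36 + 13 = 49 = 7².

k = 36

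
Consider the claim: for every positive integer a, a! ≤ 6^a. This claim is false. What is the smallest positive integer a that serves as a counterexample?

For a = 1, 2, 3, 4, …, 11, 12, 13 the conclusion holds.
a = 14: a! = 87178291200 and 6^a = 78364164096, so 87178291200 > 78364164096.

a = 14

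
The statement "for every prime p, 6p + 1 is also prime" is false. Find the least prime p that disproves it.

p = 19

Check each prime p in order until 6p + 1 is not prime.
p = 2: 6p + 1 = 13, prime.
p = 3: 6p + 1 = 19, prime.
p = 5: 6p + 1 = 31, prime.
p = 7: 6p + 1 = 43, prime.
p = 11: 6p + 1 = 67, prime.
p = 13: 6p + 1 = 79, prime.
p = 17: 6p + 1 = 103, prime.
p = 19: 6p + 1 = 115 = 5 × 23, not prime.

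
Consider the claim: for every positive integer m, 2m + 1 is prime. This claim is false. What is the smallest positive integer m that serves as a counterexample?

A counterexample is any positive integer m such that 2m + 1 is not prime; we check each in order.
m = 1: 2m + 1 = 3, prime.
m = 2: 2m + 1 = 5, prime.
m = 3: 2m + 1 = 7, prime.
m = 4: 2m + 1 = 9 = 3 × 3, composite.
Hence m = 4 is a counterexample.

m = 4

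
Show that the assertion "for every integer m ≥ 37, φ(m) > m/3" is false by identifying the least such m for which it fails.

We need the least integer m ≥ 37 for which the claim fails.
m = 37: φ(37) = 36 and 37/3 = 37/3, so φ(37) > 37/3.
m = 38: φ(38) = 18 and 38/3 = 38/3, so φ(38) > 38/3.
m = 39: φ(39) = 24 and 39/3 = 13, so φ(39) > 39/3.
m = 40: φ(40) = 16 and 40/3 = 40/3, so φ(40) > 40/3.
m = 41: φ(41) = 40 and 41/3 = 41/3, so φ(41) > 41/3.
m = 42: φ(42) = 12 and 42/3 = 14, so φ(42) ≤ 42/3.

m = 42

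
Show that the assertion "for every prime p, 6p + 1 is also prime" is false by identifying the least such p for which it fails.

p = 2: 6p + 1 = 13, prime.
p = 3: 6p + 1 = 19, prime.
p = 5: 6p + 1 = 31, prime.
p = 7: 6p + 1 = 43, prime.
p = 11: 6p + 1 = 67, prime.
p = 13: 6p + 1 = 79, prime.
p = 17: 6p + 1 = 103, prime.
p = 19: 6p + 1 = 115 = 5 × 23, not prime.

p = 19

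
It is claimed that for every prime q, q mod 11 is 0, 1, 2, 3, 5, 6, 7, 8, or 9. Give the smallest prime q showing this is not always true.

q = 37

For q = 2, 3, 5, 7, …, 23, 29, 31 the conclusion holds.
q = 37: 37 mod 11 = 4 — not in {0, 1, 2, 3, 5, 6, 7, 8, 9}.
So q = 37 is the smallest counterexample.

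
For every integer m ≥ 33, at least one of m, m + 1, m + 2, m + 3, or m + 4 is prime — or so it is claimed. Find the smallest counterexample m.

We need the least integer m ≥ 33 for which m, m + 1, m + 2, m + 3, m + 4 are all composite.
For m = 33, 34, 35, 36, …, 45, 46, 47 the conclusion holds.
m = 48: 48 = 2 × 24; 49 = 7 × 7; 50 = 2 × 25; 51 = 3 × 17; 52 = 2 × 26 — all composite.
Thus m = 48 disproves the claim, and no smaller m works.

m = 48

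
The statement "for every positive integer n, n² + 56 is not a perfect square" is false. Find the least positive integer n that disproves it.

n = 5

We need the least positive integer n for which n² + 56 is a perfect square.
For n = 1, 2, 3, 4 the conclusion holds.
n = 5: 5² + 56 = 81 = 9², a perfect square.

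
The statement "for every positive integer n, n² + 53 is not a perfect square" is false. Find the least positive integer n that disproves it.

n = 26

We need the least positive integer n for which n² + 53 is a perfect square.
The first 25 eligible values, up to n = 25, all satisfy the conclusion.
n = 26: 26² + 53 = 729 = 27², a perfect square.
Hence n = 26 is a counterexample.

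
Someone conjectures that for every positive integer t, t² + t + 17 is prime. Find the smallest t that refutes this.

t = 16

Check each positive integer t in order until t² + t + 17 is not prime.
For t = 1, 2, 3, 4, …, 13, 14, 15 the conclusion holds.
t = 16: t² + t + 17 = 289 = 17 × 17, composite.
Hence t = 16 is a counterexample.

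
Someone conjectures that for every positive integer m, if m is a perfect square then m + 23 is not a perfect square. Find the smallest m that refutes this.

For m = 1, 4, 9, 16, 25, 36, 49, 64, 81, 100 the conclusion holds.
m = 121: 121 = 11² and 121 + 23 = 144 = 12².

m = 121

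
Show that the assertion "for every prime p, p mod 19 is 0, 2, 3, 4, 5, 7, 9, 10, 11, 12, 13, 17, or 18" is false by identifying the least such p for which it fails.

We need the least prime p for which the claim fails.
For p = 2, 3, 5, 7, …, 41, 43, 47 the conclusion holds.
p = 53: 53 mod 19 = 15 — not in {0, 2, 3, 4, 5, 7, 9, 10, 11, 12, 13, 17, 18}.
Hence p = 53 is a counterexample.

p = 53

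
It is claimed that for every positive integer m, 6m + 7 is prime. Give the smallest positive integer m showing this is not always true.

m = 3

Check each positive integer m in order until 6m + 7 is not prime.
For m = 1, 2 the conclusion holds.
m = 3: 6m + 7 = 25 = 5 × 5, composite.
Hence m = 3 is a counterexample.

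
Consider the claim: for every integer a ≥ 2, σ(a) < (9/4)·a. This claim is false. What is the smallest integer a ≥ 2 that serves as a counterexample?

a = 12

Check each integer a ≥ 2 in order until the claim fails.
The first 10 eligible values, up to a = 11, all satisfy the conclusion.
a = 12: σ(12) = 28; 28 ≥ 27.
Thus a = 12 disproves the claim, and no smaller a works.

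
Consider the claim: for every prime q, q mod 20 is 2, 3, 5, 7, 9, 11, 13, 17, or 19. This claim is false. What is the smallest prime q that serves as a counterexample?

q = 41

For q = 2, 3, 5, 7, …, 29, 31, 37 the conclusion holds.
q = 41: 41 mod 20 = 1 — not in {2, 3, 5, 7, 9, 11, 13, 17, 19}.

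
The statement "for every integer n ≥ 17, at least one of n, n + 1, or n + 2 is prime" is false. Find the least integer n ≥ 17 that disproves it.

n = 20

We need the least integer n ≥ 17 for which n, n + 1, n + 2 are all composite.
For n = 17, 18, 19 the conclusion holds.
n = 20: 20 = 2 × 10; 21 = 3 × 7; 22 = 2 × 11 — all composite.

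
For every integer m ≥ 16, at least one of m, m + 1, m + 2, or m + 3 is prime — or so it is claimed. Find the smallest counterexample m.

For m = 16, 17, 18, 19, 20, 21, 22, 23 the conclusion holds.
m = 24: 24 = 2 × 12; 25 = 5 × 5; 26 = 2 × 13; 27 = 3 × 9 — all composite.

m = 24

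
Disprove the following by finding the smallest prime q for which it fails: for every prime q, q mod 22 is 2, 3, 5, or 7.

q = 11

For q = 2, 3, 5, 7 the conclusion holds.
q = 11: 11 mod 22 = 11 — not in {2, 3, 5, 7}.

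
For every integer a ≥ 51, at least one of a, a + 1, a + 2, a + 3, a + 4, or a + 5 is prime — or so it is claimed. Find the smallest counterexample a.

For a = 51, 52, 53, 54, …, 87, 88, 89 the conclusion holds.
a = 90: 90 = 2 × 45; 91 = 7 × 13; 92 = 2 × 46; 93 = 3 × 31; 94 = 2 × 47; 95 = 5 × 19 — all composite.

a = 90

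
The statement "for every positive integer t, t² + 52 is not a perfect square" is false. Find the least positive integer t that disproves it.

t = 12

For t = 1, 2, 3, 4, …, 9, 10, 11 the conclusion holds.
t = 12: 12² + 52 = 196 = 14², a perfect square.
So t = 12 is the smallest counterexample.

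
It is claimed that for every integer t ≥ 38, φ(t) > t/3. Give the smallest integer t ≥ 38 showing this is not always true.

Check each integer t ≥ 38 in order until the claim fails.
For t = 38, 39, 40, 41 the conclusion holds.
t = 42: φ(42) = 12 and 42/3 = 14, so φ(42) ≤ 42/3.
So t = 42 is the smallest counterexample.

t = 42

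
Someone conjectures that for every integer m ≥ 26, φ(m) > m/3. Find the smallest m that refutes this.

m = 30

The first 4 eligible values, up to m = 29, all satisfy the conclusion.
m = 30: φ(30) = 8 and 30/3 = 10, so φ(30) ≤ 30/3.
So m = 30 is the smallest counterexample.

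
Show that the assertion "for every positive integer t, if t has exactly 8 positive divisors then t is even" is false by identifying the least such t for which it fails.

Check each positive integer t in order until t has exactly 8 positive divisors but t is odd.
The first 12 eligible values, up to t = 104, all satisfy the conclusion.
t = 105: divisors of 105: 1, 3, 5, 7, 15, 21, 35, 105; 105 is odd.

t = 105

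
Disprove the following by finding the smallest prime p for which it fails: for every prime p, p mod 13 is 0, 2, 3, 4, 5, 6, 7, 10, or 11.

For p = 2, 3, 5, 7, …, 37, 41, 43 the conclusion holds.
p = 47: 47 mod 13 = 8 — not in {0, 2, 3, 4, 5, 6, 7, 10, 11}.

p = 47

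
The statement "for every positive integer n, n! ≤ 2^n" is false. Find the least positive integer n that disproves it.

n = 4

For n = 1, 2, 3 the conclusion holds.
n = 4: n! = 24 and 2^n = 16, so 24 > 16.
Thus n = 4 disproves the claim, and no smaller n works.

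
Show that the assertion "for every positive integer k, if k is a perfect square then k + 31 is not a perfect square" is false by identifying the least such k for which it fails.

We need the least positive integer k for which k is a perfect square but k + 31 is a perfect square.
For k = 1, 4, 9, 16, …, 144, 169, 196 the conclusion holds.
k = 225: 225 = 15² and 225 + 31 = 256 = 16².
So k = 225 is the smallest counterexample.

k = 225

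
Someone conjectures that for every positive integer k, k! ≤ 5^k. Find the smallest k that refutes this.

We need the least positive integer k for which k! > 5^k.
For k = 1, 2, 3, 4, …, 9, 10, 11 the conclusion holds.
k = 12: k! = 479001600 and 5^k = 244140625, so 479001600 > 244140625.
So k = 12 is the smallest counterexample.

k = 12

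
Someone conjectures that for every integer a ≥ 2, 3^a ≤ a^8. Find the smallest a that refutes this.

a = 23

A counterexample is any integer a ≥ 2 such that 3^a > a^8; we check each in order.
The first 21 eligible values, up to a = 22, all satisfy the conclusion.
a = 23: 3^a = 94143178827 and a^8 = 78310985281, so 94143178827 > 78310985281.
Hence a = 23 is a counterexample.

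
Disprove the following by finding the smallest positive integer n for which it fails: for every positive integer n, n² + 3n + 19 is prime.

n = 15

We need the least positive integer n for which n² + 3n + 19 is not prime.
The first 14 eligible values, up to n = 14, all satisfy the conclusion.
n = 15: n² + 3n + 19 = 289 = 17 × 17, composite.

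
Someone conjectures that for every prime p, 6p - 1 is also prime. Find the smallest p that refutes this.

We need the least prime p for which 6p - 1 is not prime.
The first 4 eligible values, up to p = 7, all satisfy the conclusion.
p = 11: 6p - 1 = 65 = 5 × 13, not prime.

p = 11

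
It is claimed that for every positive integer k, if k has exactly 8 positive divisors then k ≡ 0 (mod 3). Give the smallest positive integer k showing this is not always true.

For k = 24, 30 the conclusion holds.
k = 40: τ(40) = 8; 40 ≡ 1 (mod 3).

k = 40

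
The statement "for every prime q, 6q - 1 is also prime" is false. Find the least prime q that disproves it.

q = 11

Check each prime q in order until 6q - 1 is not prime.
For q = 2, 3, 5, 7 the conclusion holds.
q = 11: 6q - 1 = 65 = 5 × 13, not prime.
Thus q = 11 disproves the claim, and no smaller q works.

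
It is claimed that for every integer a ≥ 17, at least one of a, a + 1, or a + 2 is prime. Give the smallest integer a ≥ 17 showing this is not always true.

a = 20

For a = 17, 18, 19 the conclusion holds.
a = 20: 20 = 2 × 10; 21 = 3 × 7; 22 = 2 × 11 — all composite.
Hence a = 20 is a counterexample.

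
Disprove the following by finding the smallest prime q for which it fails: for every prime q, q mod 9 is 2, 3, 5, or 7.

q = 13

Check each prime q in order until the claim fails.
The first 5 eligible values, up to q = 11, all satisfy the conclusion.
q = 13: 13 mod 9 = 4 — not in {2, 3, 5, 7}.
Thus q = 13 disproves the claim, and no smaller q works.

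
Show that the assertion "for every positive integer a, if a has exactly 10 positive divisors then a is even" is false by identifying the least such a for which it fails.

a = 405

Check each positive integer a in order until a has exactly 10 positive divisors but a is odd.
The first 9 eligible values, up to a = 368, all satisfy the conclusion.
a = 405: divisors of 405: 10 divisors; 405 is odd.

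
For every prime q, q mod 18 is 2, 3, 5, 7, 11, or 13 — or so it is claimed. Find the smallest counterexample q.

q = 17

We need the least prime q for which the claim fails.
q = 2: 2 mod 18 = 2.
q = 3: 3 mod 18 = 3.
q = 5: 5 mod 18 = 5.
q = 7: 7 mod 18 = 7.
q = 11: 11 mod 18 = 11.
q = 13: 13 mod 18 = 13.
q = 17: 17 mod 18 = 17 — not in {2, 3, 5, 7, 11, 13}.
So q = 17 is the smallest counterexample.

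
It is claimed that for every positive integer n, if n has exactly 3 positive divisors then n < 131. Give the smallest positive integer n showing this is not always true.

n = 169

We need the least positive integer n for which n has exactly 3 positive divisors but the claim fails.
For n = 4, 9, 25, 49, 121 the conclusion holds.
n = 169: τ(169) = 3; 169 ≥ 131.
Thus n = 169 disproves the claim, and no smaller n works.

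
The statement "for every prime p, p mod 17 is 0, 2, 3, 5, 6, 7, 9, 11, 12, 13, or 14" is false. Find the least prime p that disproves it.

p = 59

Check each prime p in order until the claim fails.
The first 16 eligible values, up to p = 53, all satisfy the conclusion.
p = 59: 59 mod 17 = 8 — not in {0, 2, 3, 5, 6, 7, 9, 11, 12, 13, 14}.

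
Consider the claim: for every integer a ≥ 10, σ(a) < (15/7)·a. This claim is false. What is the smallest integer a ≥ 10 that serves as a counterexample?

Check each integer a ≥ 10 in order until the claim fails.
a = 10: σ(10) = 18; 18 < 150/7.
a = 11: σ(11) = 12; 12 < 165/7.
a = 12: σ(12) = 28; 28 ≥ 180/7.

a = 12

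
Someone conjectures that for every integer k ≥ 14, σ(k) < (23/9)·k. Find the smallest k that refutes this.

k = 48

Check each integer k ≥ 14 in order until the claim fails.
For k = 14, 15, 16, 17, …, 45, 46, 47 the conclusion holds.
k = 48: σ(48) = 124; 124 ≥ 368/3.
So k = 48 is the smallest counterexample.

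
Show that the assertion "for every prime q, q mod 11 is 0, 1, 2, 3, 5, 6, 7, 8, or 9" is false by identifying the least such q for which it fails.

We need the least prime q for which the claim fails.
The first 11 eligible values, up to q = 31, all satisfy the conclusion.
q = 37: 37 mod 11 = 4 — not in {0, 1, 2, 3, 5, 6, 7, 8, 9}.

q = 37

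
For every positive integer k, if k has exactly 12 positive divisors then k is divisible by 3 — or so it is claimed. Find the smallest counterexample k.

Check each positive integer k in order until k has exactly 12 positive divisors but k is not divisible by 3.
k = 60: τ(60) = 12; 60 mod 3 = 0.
k = 72: τ(72) = 12; 72 mod 3 = 0.
k = 84: τ(84) = 12; 84 mod 3 = 0.
k = 90: τ(90) = 12; 90 mod 3 = 0.
k = 96: τ(96) = 12; 96 mod 3 = 0.
k = 108: τ(108) = 12; 108 mod 3 = 0.
k = 126: τ(126) = 12; 126 mod 3 = 0.
k = 132: τ(132) = 12; 132 mod 3 = 0.
k = 140: τ(140) = 12; 140 mod 3 = 2.
Thus k = 140 disproves the claim, and no smaller k works.

k = 140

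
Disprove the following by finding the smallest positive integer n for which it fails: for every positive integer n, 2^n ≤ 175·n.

n = 11

Check each positive integer n in order until 2^n > 175·n.
For n = 1, 2, 3, 4, 5, 6, 7, 8, 9, 10 the conclusion holds.
n = 11: 2^n = 2048 and 175·n = 1925, so 2048 > 1925.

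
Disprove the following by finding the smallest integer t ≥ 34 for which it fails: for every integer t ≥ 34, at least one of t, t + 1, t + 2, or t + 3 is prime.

t = 48

We need the least integer t ≥ 34 for which t, t + 1, t + 2, t + 3 are all composite.
The first 14 eligible values, up to t = 47, all satisfy the conclusion.
t = 48: 48 = 2 × 24; 49 = 7 × 7; 50 = 2 × 25; 51 = 3 × 17 — all composite.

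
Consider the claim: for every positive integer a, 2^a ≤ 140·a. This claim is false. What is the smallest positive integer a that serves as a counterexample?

Check each positive integer a in order until 2^a > 140·a.
For a = 1, 2, 3, 4, 5, 6, 7, 8, 9, 10 the conclusion holds.
a = 11: 2^a = 2048 and 140·a = 1540, so 2048 > 1540.
Thus a = 11 disproves the claim, and no smaller a works.

a = 11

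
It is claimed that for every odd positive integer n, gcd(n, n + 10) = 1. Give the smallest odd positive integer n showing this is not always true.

Check each odd positive integer n in order until gcd(n, n + 10) > 1.
n = 1: gcd(1, 11) = 1.
n = 3: gcd(3, 13) = 1.
n = 5: gcd(5, 15) = 5.
So n = 5 is the smallest counterexample.

n = 5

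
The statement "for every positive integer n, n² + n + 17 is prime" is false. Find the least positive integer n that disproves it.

A counterexample is any positive integer n such that n² + n + 17 is not prime; we check each in order.
For n = 1, 2, 3, 4, …, 13, 14, 15 the conclusion holds.
n = 16: n² + n + 17 = 289 = 17 × 17, composite.

n = 16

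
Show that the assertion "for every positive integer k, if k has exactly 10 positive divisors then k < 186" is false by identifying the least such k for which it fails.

A counterexample is any positive integer k such that k has exactly 10 positive divisors but the claim fails; we check each in order.
The first 5 eligible values, up to k = 176, all satisfy the conclusion.
k = 208: τ(208) = 10; 208 ≥ 186.
Hence k = 208 is a counterexample.

k = 208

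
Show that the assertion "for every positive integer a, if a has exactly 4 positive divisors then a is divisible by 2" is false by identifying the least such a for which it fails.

We need the least positive integer a for which a has exactly 4 positive divisors but a is not divisible by 2.
The first 4 eligible values, up to a = 14, all satisfy the conclusion.
a = 15: τ(15) = 4; 15 mod 2 = 1.

a = 15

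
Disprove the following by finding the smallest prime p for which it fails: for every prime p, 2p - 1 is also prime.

We need the least prime p for which 2p - 1 is not prime.
For p = 2, 3 the conclusion holds.
p = 5: 2p - 1 = 9 = 3 × 3, not prime.

p = 5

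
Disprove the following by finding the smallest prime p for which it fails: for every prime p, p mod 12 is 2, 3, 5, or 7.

p = 11

Check each prime p in order until the claim fails.
p = 2: 2 mod 12 = 2.
p = 3: 3 mod 12 = 3.
p = 5: 5 mod 12 = 5.
p = 7: 7 mod 12 = 7.
p = 11: 11 mod 12 = 11 — not in {2, 3, 5, 7}.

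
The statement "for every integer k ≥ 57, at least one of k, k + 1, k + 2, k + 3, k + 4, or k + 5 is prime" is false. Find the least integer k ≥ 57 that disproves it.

k = 90

A counterexample is any integer k ≥ 57 such that k, k + 1, k + 2, k + 3, k + 4, k + 5 are all composite; we check each in order.
The first 33 eligible values, up to k = 89, all satisfy the conclusion.
k = 90: 90 = 2 × 45; 91 = 7 × 13; 92 = 2 × 46; 93 = 3 × 31; 94 = 2 × 47; 95 = 5 × 19 — all composite.
Hence k = 90 is a counterexample.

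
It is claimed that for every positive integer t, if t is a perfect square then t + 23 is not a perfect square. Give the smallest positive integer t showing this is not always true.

Check each positive integer t in order until t is a perfect square but t + 23 is a perfect square.
For t = 1, 4, 9, 16, 25, 36, 49, 64, 81, 100 the conclusion holds.
t = 121: 121 = 11² and 121 + 23 = 144 = 12².
Hence t = 121 is a counterexample.

t = 121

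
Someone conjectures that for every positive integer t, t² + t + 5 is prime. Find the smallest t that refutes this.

t = 4

A counterexample is any positive integer t such that t² + t + 5 is not prime; we check each in order.
t = 1: t² + t + 5 = 7, prime.
t = 2: t² + t + 5 = 11, prime.
t = 3: t² + t + 5 = 17, prime.
t = 4: t² + t + 5 = 25 = 5 × 5, composite.
So t = 4 is the smallest counterexample.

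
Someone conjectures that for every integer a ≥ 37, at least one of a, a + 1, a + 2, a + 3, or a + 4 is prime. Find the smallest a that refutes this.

a = 48

A counterexample is any integer a ≥ 37 such that a, a + 1, a + 2, a + 3, a + 4 are all composite; we check each in order.
The first 11 eligible values, up to a = 47, all satisfy the conclusion.
a = 48: 48 = 2 × 24; 49 = 7 × 7; 50 = 2 × 25; 51 = 3 × 17; 52 = 2 × 26 — all composite.
So a = 48 is the smallest counterexample.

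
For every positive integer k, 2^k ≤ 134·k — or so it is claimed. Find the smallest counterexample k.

k = 11

The first 10 eligible values, up to k = 10, all satisfy the conclusion.
k = 11: 2^k = 2048 and 134·k = 1474, so 2048 > 1474.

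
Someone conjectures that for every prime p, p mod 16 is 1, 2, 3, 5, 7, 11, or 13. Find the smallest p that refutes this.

p = 31

For p = 2, 3, 5, 7, 11, 13, 17, 19, 23, 29 the conclusion holds.
p = 31: 31 mod 16 = 15 — not in {1, 2, 3, 5, 7, 11, 13}.
Thus p = 31 disproves the claim, and no smaller p works.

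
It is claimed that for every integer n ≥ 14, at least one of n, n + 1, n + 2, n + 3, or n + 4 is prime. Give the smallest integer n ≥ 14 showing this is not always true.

For n = 14, 15, 16, 17, 18, 19, 20, 21, 22, 23 the conclusion holds.
n = 24: 24 = 2 × 12; 25 = 5 × 5; 26 = 2 × 13; 27 = 3 × 9; 28 = 2 × 14 — all composite.
Thus n = 24 disproves the claim, and no smaller n works.

n = 24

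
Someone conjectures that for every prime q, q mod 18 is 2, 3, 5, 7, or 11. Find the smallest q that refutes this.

q = 13

q = 2: 2 mod 18 = 2.
q = 3: 3 mod 18 = 3.
q = 5: 5 mod 18 = 5.
q = 7: 7 mod 18 = 7.
q = 11: 11 mod 18 = 11.
q = 13: 13 mod 18 = 13 — not in {2, 3, 5, 7, 11}.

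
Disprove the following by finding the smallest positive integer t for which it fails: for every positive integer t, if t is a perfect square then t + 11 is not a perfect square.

For t = 1, 4, 9, 16 the conclusion holds.
t = 25: 25 = 5² and 25 + 11 = 36 = 6².

t = 25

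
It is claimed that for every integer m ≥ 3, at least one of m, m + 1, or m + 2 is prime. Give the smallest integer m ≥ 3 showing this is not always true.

For m = 3, 4, 5, 6, 7 the conclusion holds.
m = 8: 8 = 2 × 4; 9 = 3 × 3; 10 = 2 × 5 — all composite.
Thus m = 8 disproves the claim, and no smaller m works.

m = 8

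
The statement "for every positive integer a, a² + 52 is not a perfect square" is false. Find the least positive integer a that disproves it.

a = 12

Check each positive integer a in order until a² + 52 is a perfect square.
For a = 1, 2, 3, 4, …, 9, 10, 11 the conclusion holds.
a = 12: 12² + 52 = 196 = 14², a perfect square.
Thus a = 12 disproves the claim, and no smaller a works.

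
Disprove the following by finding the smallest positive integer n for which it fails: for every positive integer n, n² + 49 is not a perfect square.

n = 24

Check each positive integer n in order until n² + 49 is a perfect square.
For n = 1, 2, 3, 4, …, 21, 22, 23 the conclusion holds.
n = 24: 24² + 49 = 625 = 25², a perfect square.
Thus n = 24 disproves the claim, and no smaller n works.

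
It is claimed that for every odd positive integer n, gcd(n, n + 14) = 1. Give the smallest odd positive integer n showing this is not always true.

Check each odd positive integer n in order until gcd(n, n + 14) > 1.
For n = 1, 3, 5 the conclusion holds.
n = 7: gcd(7, 21) = 7.

n = 7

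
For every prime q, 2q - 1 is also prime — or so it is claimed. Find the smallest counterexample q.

q = 2: 2q - 1 = 3, prime.
q = 3: 2q - 1 = 5, prime.
q = 5: 2q - 1 = 9 = 3 × 3, not prime.

q = 5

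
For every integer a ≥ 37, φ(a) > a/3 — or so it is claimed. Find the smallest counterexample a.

We need the least integer a ≥ 37 for which the claim fails.
The first 5 eligible values, up to a = 41, all satisfy the conclusion.
a = 42: φ(42) = 12 and 42/3 = 14, so φ(42) ≤ 42/3.

a = 42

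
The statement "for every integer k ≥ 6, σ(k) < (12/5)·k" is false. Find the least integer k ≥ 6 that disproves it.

k = 24

Check each integer k ≥ 6 in order until the claim fails.
For k = 6, 7, 8, 9, …, 21, 22, 23 the conclusion holds.
k = 24: σ(24) = 60; 60 ≥ 288/5.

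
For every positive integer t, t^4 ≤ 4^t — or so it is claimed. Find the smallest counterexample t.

A counterexample is any positive integer t such that t^4 > 4^t; we check each in order.
t = 1: t^4 = 1 and 4^t = 4, so 1 ≤ 4.
t = 2: t^4 = 16 and 4^t = 16, so 16 ≤ 16.
t = 3: t^4 = 81 and 4^t = 64, so 81 > 64.

t = 3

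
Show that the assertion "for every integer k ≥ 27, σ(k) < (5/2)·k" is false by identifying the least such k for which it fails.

We need the least integer k ≥ 27 for which the claim fails.
For k = 27, 28, 29, 30, 31, 32, 33, 34, 35 the conclusion holds.
k = 36: σ(36) = 91; 91 ≥ 90.
Hence k = 36 is a counterexample.

k = 36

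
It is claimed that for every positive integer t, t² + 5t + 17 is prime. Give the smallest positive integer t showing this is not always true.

A counterexample is any positive integer t such that t² + 5t + 17 is not prime; we check each in order.
For t = 1, 2, 3, 4, 5, 6, 7 the conclusion holds.
t = 8: t² + 5t + 17 = 121 = 11 × 11, composite.
So t = 8 is the smallest counterexample.

t = 8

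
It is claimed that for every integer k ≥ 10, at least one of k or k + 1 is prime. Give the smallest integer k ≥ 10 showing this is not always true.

We need the least integer k ≥ 10 for which k, k + 1 are both composite.
k = 10: 11 is prime.
k = 11: 11 is prime.
k = 12: 13 is prime.
k = 13: 13 is prime.
k = 14: 14 = 2 × 7; 15 = 3 × 5 — both composite.
Thus k = 14 disproves the claim, and no smaller k works.

k = 14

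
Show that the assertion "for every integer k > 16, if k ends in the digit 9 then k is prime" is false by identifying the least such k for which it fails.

For k = 19, 29 the conclusion holds.
k = 39: 39 ends in 9; 39 = 3 × 13, composite.

k = 39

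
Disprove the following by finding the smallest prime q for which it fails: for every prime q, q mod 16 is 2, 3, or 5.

q = 7

q = 2: 2 mod 16 = 2.
q = 3: 3 mod 16 = 3.
q = 5: 5 mod 16 = 5.
q = 7: 7 mod 16 = 7 — not in {2, 3, 5}.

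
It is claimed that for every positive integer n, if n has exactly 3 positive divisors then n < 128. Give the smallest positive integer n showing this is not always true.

Check each positive integer n in order until n has exactly 3 positive divisors but the claim fails.
n = 4: τ(4) = 3; 4 < 128.
n = 9: τ(9) = 3; 9 < 128.
n = 25: τ(25) = 3; 25 < 128.
n = 49: τ(49) = 3; 49 < 128.
n = 121: τ(121) = 3; 121 < 128.
n = 169: τ(169) = 3; 169 ≥ 128.

n = 169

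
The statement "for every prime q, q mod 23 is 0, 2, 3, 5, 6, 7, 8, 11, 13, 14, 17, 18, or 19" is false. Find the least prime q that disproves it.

We need the least prime q for which the claim fails.
The first 13 eligible values, up to q = 41, all satisfy the conclusion.
q = 43: 43 mod 23 = 20 — not in {0, 2, 3, 5, 6, 7, 8, 11, 13, 14, 17, 18, 19}.
Hence q = 43 is a counterexample.

q = 43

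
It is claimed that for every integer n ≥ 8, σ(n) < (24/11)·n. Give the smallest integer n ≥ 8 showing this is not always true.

n = 12

The first 4 eligible values, up to n = 11, all satisfy the conclusion.
n = 12: σ(12) = 28; 28 ≥ 288/11.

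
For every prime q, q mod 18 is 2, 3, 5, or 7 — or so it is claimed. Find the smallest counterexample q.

Check each prime q in order until the claim fails.
The first 4 eligible values, up to q = 7, all satisfy the conclusion.
q = 11: 11 mod 18 = 11 — not in {2, 3, 5, 7}.
So q = 11 is the smallest counterexample.

q = 11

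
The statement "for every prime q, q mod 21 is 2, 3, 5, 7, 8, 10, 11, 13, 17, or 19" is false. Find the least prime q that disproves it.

Check each prime q in order until the claim fails.
For q = 2, 3, 5, 7, …, 23, 29, 31 the conclusion holds.
q = 37: 37 mod 21 = 16 — not in {2, 3, 5, 7, 8, 10, 11, 13, 17, 19}.
So q = 37 is the smallest counterexample.

q = 37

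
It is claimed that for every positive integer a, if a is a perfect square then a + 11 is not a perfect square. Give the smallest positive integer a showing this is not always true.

a = 25

We need the least positive integer a for which a is a perfect square but a + 11 is a perfect square.
a = 1: 1 + 11 = 12, not a perfect square.
a = 4: 4 + 11 = 15, not a perfect square.
a = 9: 9 + 11 = 20, not a perfect square.
a = 16: 16 + 11 = 27, not a perfect square.
a = 25: 25 = 5² and 25 + 11 = 36 = 6².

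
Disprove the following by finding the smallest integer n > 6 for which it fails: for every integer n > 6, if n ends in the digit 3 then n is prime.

n = 33

We need the least integer n > 6 for which n ends in the digit 3 but n is not prime.
For n = 13, 23 the conclusion holds.
n = 33: 33 ends in 3; 33 = 3 × 11, composite.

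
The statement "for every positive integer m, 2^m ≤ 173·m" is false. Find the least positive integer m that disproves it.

Check each positive integer m in order until 2^m > 173·m.
For m = 1, 2, 3, 4, 5, 6, 7, 8, 9, 10 the conclusion holds.
m = 11: 2^m = 2048 and 173·m = 1903, so 2048 > 1903.

m = 11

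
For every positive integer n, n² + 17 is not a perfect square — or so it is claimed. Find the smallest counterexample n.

n = 8

Check each positive integer n in order until n² + 17 is a perfect square.
For n = 1, 2, 3, 4, 5, 6, 7 the conclusion holds.
n = 8: 8² + 17 = 81 = 9², a perfect square.
So n = 8 is the smallest counterexample.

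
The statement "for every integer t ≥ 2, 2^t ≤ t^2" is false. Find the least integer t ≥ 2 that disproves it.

t = 5

Check each integer t ≥ 2 in order until 2^t > t^2.
For t = 2, 3, 4 the conclusion holds.
t = 5: 2^t = 32 and t^2 = 25, so 32 > 25.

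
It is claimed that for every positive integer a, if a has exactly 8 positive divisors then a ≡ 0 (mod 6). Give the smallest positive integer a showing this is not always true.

a = 40

A counterexample is any positive integer a such that a has exactly 8 positive divisors but the claim fails; we check each in order.
For a = 24, 30 the conclusion holds.
a = 40: τ(40) = 8; 40 ≡ 4 (mod 6).
So a = 40 is the smallest counterexample.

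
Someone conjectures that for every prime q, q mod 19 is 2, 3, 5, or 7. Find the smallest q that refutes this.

q = 11

We need the least prime q for which the claim fails.
q = 2: 2 mod 19 = 2.
q = 3: 3 mod 19 = 3.
q = 5: 5 mod 19 = 5.
q = 7: 7 mod 19 = 7.
q = 11: 11 mod 19 = 11 — not in {2, 3, 5, 7}.
Hence q = 11 is a counterexample.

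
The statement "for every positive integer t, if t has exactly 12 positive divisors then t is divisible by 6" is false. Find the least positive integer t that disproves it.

For t = 60, 72, 84, 90, 96, 108, 126, 132 the conclusion holds.
t = 140: τ(140) = 12; 140 mod 6 = 2.

t = 140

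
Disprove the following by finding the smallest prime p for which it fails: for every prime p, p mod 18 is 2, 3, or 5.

p = 7

For p = 2, 3, 5 the conclusion holds.
p = 7: 7 mod 18 = 7 — not in {2, 3, 5}.
Thus p = 7 disproves the claim, and no smaller p works.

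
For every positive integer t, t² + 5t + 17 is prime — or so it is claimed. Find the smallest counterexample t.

A counterexample is any positive integer t such that t² + 5t + 17 is not prime; we check each in order.
t = 1: t² + 5t + 17 = 23, prime.
t = 2: t² + 5t + 17 = 31, prime.
t = 3: t² + 5t + 17 = 41, prime.
t = 4: t² + 5t + 17 = 53, prime.
t = 5: t² + 5t + 17 = 67, prime.
t = 6: t² + 5t + 17 = 83, prime.
t = 7: t² + 5t + 17 = 101, prime.
t = 8: t² + 5t + 17 = 121 = 11 × 11, composite.
Thus t = 8 disproves the claim, and no smaller t works.

t = 8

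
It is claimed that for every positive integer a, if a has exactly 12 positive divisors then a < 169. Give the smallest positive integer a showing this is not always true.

We need the least positive integer a for which a has exactly 12 positive divisors but the claim fails.
For a = 60, 72, 84, 90, …, 150, 156, 160 the conclusion holds.
a = 198: τ(198) = 12; 198 ≥ 169.
Hence a = 198 is a counterexample.

a = 198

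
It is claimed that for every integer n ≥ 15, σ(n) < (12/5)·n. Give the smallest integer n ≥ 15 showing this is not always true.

n = 24

The first 9 eligible values, up to n = 23, all satisfy the conclusion.
n = 24: σ(24) = 60; 60 ≥ 288/5.
Thus n = 24 disproves the claim, and no smaller n works.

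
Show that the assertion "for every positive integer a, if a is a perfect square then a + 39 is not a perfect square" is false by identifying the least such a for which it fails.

We need the least positive integer a for which a is a perfect square but a + 39 is a perfect square.
a = 1: 1 + 39 = 40, not a perfect square.
a = 4: 4 + 39 = 43, not a perfect square.
a = 9: 9 + 39 = 48, not a perfect square.
a = 16: 16 + 39 = 55, not a perfect square.
a = 25: 25 = 5² and 25 + 39 = 64 = 8².

a = 25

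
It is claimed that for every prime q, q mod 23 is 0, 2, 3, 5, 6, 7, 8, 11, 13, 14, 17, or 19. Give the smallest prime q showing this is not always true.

A counterexample is any prime q such that the claim fails; we check each in order.
The first 12 eligible values, up to q = 37, all satisfy the conclusion.
q = 41: 41 mod 23 = 18 — not in {0, 2, 3, 5, 6, 7, 8, 11, 13, 14, 17, 19}.
So q = 41 is the smallest counterexample.

q = 41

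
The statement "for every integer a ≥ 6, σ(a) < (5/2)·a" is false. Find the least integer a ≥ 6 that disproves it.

a = 24

A counterexample is any integer a ≥ 6 such that the claim fails; we check each in order.
For a = 6, 7, 8, 9, …, 21, 22, 23 the conclusion holds.
a = 24: σ(24) = 60; 60 ≥ 60.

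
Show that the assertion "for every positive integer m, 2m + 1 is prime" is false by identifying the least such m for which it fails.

We need the least positive integer m for which 2m + 1 is not prime.
m = 1: 2m + 1 = 3, prime.
m = 2: 2m + 1 = 5, prime.
m = 3: 2m + 1 = 7, prime.
m = 4: 2m + 1 = 9 = 3 × 3, composite.
Thus m = 4 disproves the claim, and no smaller m works.

m = 4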